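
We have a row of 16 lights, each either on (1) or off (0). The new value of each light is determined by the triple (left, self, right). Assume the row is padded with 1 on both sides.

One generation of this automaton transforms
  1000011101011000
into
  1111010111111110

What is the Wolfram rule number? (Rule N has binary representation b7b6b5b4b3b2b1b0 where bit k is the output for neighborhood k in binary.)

125

position 6: 111 → 0  (bit 7 = 0)
position 0: 110 → 1  (bit 6 = 1)
position 8: 101 → 1  (bit 5 = 1)
position 1: 100 → 1  (bit 4 = 1)
position 5: 011 → 1  (bit 3 = 1)
position 9: 010 → 1  (bit 2 = 1)
position 4: 001 → 0  (bit 1 = 0)
position 2: 000 → 1  (bit 0 = 1)
bits b7..b0 = 01111101 = 125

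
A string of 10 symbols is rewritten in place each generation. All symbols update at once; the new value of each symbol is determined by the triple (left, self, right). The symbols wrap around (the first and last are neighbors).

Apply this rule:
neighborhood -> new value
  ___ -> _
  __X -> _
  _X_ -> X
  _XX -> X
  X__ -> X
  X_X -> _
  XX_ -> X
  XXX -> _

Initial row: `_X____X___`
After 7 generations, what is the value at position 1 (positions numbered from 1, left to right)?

_XX___XX__
_XXX__XXX_
_X_XX_X_XX
_X_XX_X_XX  (fixed point — unchanged through generation 7)
position 1 holds _

_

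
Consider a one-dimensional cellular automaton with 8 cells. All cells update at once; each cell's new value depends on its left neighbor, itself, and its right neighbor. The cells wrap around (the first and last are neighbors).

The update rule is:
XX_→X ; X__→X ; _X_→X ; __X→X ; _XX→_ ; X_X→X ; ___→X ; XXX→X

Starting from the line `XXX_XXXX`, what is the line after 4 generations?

XXXX_XXX
XXXXX_XX
XXXXXX_X
XXXXXXX_

XXXXXXX_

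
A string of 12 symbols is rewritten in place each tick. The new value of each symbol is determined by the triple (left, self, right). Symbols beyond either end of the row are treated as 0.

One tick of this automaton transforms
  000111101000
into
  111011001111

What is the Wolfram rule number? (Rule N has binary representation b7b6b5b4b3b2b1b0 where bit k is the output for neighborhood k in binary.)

151

position 4: 111 → 1  (bit 7 = 1)
position 6: 110 → 0  (bit 6 = 0)
position 7: 101 → 0  (bit 5 = 0)
position 9: 100 → 1  (bit 4 = 1)
position 3: 011 → 0  (bit 3 = 0)
position 8: 010 → 1  (bit 2 = 1)
position 2: 001 → 1  (bit 1 = 1)
position 0: 000 → 1  (bit 0 = 1)
bits b7..b0 = 10010111 = 151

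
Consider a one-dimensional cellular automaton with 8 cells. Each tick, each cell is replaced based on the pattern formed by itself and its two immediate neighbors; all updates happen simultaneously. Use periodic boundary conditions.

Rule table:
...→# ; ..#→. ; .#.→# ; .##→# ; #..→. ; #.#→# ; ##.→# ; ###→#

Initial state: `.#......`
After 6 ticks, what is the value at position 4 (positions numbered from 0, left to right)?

#

.#.#####
########
########  (fixed point — unchanged through tick 6)
position 4 holds #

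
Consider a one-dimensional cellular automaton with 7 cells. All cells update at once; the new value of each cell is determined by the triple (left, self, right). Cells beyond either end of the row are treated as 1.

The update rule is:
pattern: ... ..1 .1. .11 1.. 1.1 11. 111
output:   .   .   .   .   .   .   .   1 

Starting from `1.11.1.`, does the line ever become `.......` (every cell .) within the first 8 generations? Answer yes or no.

yes

.......
all cells are . at generation 1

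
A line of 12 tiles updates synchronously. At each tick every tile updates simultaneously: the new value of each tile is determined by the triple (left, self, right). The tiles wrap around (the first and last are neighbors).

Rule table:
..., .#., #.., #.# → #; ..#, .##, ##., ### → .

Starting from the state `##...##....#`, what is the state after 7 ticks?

#...###....#

..##...###..
#...##....##
.##...###...
...##....###
##...###....
..##....###.
#...###....#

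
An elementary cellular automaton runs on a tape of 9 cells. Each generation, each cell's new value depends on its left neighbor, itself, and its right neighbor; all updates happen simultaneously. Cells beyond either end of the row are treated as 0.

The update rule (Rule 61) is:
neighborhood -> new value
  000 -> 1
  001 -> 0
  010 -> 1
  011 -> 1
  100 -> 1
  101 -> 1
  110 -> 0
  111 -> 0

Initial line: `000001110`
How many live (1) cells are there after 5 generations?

6

111101001
100011101
111010011
100111010
110100111
count of 1: 6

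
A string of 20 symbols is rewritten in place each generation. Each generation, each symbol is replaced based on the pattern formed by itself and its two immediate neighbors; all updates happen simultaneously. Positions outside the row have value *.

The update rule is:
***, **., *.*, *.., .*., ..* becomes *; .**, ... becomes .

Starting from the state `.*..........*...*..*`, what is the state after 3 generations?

***........***.****.
****......*.***.****
*****....***.***.***

*****....***.***.***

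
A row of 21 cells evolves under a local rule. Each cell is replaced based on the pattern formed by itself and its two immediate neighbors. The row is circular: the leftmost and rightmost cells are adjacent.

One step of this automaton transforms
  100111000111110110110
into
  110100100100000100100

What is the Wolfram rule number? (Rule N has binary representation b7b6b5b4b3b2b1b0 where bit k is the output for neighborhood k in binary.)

28

position 4: 111 → 0  (bit 7 = 0)
position 5: 110 → 0  (bit 6 = 0)
position 14: 101 → 0  (bit 5 = 0)
position 1: 100 → 1  (bit 4 = 1)
position 3: 011 → 1  (bit 3 = 1)
position 0: 010 → 1  (bit 2 = 1)
position 2: 001 → 0  (bit 1 = 0)
position 7: 000 → 0  (bit 0 = 0)
bits b7..b0 = 00011100 = 28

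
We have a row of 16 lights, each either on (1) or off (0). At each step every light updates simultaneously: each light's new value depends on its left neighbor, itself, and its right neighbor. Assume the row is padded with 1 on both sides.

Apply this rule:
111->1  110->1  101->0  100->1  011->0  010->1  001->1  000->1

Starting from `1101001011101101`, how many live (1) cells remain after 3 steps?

13

step 1: 1101111001100100
step 2: 1100111110111111
step 3: 1111011110011111
count of 1: 13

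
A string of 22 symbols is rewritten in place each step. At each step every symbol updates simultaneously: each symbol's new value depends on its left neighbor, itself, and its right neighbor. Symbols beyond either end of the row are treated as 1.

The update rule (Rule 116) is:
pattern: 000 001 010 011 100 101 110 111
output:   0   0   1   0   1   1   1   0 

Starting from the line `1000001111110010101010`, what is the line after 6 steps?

1011011000000000110000

1100000000011011111111
0110000000001100000000
1011000000000110000000
1101100000000011000000
0110110000000001100000
1011011000000000110000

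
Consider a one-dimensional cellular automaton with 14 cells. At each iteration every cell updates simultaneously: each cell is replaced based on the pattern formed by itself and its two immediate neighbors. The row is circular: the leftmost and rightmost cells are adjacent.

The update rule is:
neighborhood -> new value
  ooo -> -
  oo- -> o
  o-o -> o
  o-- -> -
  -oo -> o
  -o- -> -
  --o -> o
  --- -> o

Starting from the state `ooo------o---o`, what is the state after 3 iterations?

--o-ooooo--ooo
-o-oo---o-oo-o
o-ooo-oo-oooo-

o-ooo-oo-oooo-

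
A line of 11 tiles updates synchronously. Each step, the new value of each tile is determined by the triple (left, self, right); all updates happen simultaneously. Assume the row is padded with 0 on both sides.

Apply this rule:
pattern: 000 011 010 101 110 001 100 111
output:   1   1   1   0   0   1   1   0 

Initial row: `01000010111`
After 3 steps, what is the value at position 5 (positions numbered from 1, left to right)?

11111110100
10000000111
11111111100
position 5 holds 1

1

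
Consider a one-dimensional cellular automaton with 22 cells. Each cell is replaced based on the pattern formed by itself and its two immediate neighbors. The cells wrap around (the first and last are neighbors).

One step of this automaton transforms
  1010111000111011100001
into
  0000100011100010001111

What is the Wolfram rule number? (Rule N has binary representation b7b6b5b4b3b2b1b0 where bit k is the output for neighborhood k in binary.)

position 5: 111 → 0  (bit 7 = 0)
position 0: 110 → 0  (bit 6 = 0)
position 1: 101 → 0  (bit 5 = 0)
position 7: 100 → 0  (bit 4 = 0)
position 4: 011 → 1  (bit 3 = 1)
position 2: 010 → 0  (bit 2 = 0)
position 9: 001 → 1  (bit 1 = 1)
position 8: 000 → 1  (bit 0 = 1)
bits b7..b0 = 00001011 = 11

11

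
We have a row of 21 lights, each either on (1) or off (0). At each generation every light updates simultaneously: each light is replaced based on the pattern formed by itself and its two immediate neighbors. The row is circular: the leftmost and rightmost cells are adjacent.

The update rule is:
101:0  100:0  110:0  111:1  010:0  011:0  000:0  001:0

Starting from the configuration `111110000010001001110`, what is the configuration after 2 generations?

001000000000000000000

011100000000000000100
001000000000000000000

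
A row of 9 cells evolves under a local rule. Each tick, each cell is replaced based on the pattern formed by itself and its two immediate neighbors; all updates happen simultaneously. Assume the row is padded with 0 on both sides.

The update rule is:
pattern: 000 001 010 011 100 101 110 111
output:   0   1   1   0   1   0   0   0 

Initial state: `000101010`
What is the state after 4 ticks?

000000010

001101011
010001000
111011100
000000010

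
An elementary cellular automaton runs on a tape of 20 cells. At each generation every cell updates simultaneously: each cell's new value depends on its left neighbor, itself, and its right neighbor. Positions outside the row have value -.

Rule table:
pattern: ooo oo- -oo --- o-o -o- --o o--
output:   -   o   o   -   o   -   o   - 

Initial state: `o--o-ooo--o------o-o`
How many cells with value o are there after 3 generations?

7

--o-oo-o-o------o-o-
-o-oooo-o------o-o--
o-oo--oo------o-o---
count of o: 7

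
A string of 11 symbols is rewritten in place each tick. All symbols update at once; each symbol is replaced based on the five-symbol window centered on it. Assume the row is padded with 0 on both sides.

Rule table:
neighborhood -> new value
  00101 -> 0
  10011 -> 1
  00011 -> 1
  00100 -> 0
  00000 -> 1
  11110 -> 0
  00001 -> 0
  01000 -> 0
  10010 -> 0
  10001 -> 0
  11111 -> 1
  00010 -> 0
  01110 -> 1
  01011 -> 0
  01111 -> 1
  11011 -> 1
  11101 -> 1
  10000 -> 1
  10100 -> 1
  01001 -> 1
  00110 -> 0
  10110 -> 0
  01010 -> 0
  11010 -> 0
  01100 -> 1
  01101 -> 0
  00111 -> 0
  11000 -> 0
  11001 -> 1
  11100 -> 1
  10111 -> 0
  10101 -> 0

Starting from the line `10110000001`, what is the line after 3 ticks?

00110100101

00010111000
10000011011
00110100101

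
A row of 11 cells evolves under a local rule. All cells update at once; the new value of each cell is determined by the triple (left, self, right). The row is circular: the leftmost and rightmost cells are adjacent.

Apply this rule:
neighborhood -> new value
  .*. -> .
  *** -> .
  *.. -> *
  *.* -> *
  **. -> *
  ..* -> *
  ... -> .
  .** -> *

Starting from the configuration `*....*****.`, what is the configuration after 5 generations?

*********..

generation 1: .*..**...**
generation 2: *.*****.***
generation 3: ***...***..
generation 4: *.**.**.***
generation 5: *********..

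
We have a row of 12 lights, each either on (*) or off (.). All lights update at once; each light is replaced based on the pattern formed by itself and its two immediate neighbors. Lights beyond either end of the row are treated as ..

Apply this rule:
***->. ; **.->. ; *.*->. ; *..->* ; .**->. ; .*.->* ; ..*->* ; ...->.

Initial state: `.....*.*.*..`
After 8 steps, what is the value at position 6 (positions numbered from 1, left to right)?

*

step 1: ....**.*.**.
step 2: ...*...*...*
step 3: ..***.***.**
step 4: .*..........
step 5: ***.........
step 6: ...*........
step 7: ..***.......
step 8: .*...*......
position 6 holds *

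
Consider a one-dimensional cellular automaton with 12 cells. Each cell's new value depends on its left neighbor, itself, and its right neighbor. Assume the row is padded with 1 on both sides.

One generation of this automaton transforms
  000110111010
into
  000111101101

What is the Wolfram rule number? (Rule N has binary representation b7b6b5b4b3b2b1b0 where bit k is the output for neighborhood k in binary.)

104

position 7: 111 → 0  (bit 7 = 0)
position 4: 110 → 1  (bit 6 = 1)
position 5: 101 → 1  (bit 5 = 1)
position 0: 100 → 0  (bit 4 = 0)
position 3: 011 → 1  (bit 3 = 1)
position 10: 010 → 0  (bit 2 = 0)
position 2: 001 → 0  (bit 1 = 0)
position 1: 000 → 0  (bit 0 = 0)
bits b7..b0 = 01101000 = 104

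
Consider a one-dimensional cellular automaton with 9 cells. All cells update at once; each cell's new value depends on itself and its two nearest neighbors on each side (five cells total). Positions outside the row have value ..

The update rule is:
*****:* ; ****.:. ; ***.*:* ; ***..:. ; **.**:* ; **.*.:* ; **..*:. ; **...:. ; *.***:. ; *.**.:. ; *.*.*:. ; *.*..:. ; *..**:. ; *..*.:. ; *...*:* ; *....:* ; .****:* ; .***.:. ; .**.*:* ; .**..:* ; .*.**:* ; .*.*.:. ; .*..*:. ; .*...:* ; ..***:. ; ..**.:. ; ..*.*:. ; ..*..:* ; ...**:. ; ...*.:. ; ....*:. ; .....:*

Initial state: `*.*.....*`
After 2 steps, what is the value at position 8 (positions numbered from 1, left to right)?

.

...***..*
*.......*
position 8 holds .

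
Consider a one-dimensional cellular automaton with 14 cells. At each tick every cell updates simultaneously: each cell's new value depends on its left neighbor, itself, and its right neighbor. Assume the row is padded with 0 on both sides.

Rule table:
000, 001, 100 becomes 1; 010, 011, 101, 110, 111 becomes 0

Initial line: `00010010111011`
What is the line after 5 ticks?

11111100000000

11101100000000
00000011111111
11111100000000
00000011111111  (repeats tick 2; period 2)
tick 5: 11111100000000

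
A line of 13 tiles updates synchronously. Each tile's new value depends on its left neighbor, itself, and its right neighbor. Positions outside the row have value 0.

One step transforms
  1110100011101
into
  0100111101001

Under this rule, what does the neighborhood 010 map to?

1

At position 4 the neighborhood is 010; the next row has 1 there.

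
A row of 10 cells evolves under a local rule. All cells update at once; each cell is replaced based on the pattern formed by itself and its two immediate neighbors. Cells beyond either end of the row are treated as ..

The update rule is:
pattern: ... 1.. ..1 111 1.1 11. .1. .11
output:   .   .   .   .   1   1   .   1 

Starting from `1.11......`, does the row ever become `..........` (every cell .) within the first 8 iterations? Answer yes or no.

.111......
.1.1......
..1.......
..........
all cells are . at iteration 4

yes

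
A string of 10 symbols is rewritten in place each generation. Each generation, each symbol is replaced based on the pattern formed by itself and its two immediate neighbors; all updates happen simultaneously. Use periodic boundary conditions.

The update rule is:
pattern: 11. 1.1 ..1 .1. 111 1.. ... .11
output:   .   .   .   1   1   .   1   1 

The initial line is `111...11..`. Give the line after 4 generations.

generation 1: 11..1.1...
generation 2: 1...1.1.1.
generation 3: 1.1.1.1.1.
generation 4: 1.1.1.1.1.

1.1.1.1.1.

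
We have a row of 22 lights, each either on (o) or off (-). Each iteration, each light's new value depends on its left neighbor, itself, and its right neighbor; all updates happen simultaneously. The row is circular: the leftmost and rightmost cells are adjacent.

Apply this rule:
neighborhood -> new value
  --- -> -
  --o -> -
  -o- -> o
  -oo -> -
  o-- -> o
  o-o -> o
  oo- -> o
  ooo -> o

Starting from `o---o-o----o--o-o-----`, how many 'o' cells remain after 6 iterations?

iteration 1: oo--oooo---oo-oooo----
iteration 2: -oo--oooo---oo-oooo---
iteration 3: --oo--oooo---oo-oooo--
iteration 4: ---oo--oooo---oo-oooo-
iteration 5: ----oo--oooo---oo-oooo
iteration 6: o----oo--oooo---oo-ooo
count of o: 12

12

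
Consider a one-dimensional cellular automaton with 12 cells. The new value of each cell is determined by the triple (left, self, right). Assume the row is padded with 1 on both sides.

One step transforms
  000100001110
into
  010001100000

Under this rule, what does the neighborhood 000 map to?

At position 1 the neighborhood is 000; the next row has 1 there.

1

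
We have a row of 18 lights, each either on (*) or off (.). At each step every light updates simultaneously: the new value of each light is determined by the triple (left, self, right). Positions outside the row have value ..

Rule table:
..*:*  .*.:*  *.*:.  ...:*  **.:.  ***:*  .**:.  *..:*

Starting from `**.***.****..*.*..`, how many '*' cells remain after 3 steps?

step 1: ....*...**.***.***
step 2: ********....*...*.
step 3: .******.**********
count of *: 16

16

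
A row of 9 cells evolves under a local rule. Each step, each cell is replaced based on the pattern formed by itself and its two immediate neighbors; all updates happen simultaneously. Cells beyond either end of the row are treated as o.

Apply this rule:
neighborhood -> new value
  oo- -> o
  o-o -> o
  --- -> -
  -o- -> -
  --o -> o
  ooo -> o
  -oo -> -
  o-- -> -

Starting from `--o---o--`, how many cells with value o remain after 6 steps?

5

-o---o--o
o---o--o-
o--o--o-o
o-o--o-o-
oo--o-o-o
oo-o-o-o-
count of o: 5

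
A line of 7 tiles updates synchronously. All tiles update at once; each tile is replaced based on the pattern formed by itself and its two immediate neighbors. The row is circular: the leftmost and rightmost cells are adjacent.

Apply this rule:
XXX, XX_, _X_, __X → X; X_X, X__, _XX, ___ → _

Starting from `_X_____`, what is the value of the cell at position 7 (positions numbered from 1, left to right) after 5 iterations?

X

XX_____
_X____X
_X___XX
_X__X_X
_X_XX_X
position 7 holds X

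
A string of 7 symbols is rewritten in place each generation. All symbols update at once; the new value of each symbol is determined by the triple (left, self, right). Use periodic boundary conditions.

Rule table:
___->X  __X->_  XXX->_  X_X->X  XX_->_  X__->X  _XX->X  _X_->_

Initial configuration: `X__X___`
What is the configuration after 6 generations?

_X__XX_
__X_X_X
X__X_X_
_X__X_X
X_X__X_
_X_X__X

_X_X__X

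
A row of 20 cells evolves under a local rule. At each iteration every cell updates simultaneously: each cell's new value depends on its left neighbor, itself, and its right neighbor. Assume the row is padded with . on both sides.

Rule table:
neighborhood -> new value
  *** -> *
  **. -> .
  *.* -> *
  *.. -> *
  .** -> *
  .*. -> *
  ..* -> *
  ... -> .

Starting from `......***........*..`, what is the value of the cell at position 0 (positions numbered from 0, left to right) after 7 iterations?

*

iteration 1: .....***.*......***.
iteration 2: ....***.***....***.*
iteration 3: ...***.***.*..***.**
iteration 4: ..***.***.******.**.
iteration 5: .***.***.******.**.*
iteration 6: ***.***.******.**.**
iteration 7: **.***.******.**.**.
position 0 holds *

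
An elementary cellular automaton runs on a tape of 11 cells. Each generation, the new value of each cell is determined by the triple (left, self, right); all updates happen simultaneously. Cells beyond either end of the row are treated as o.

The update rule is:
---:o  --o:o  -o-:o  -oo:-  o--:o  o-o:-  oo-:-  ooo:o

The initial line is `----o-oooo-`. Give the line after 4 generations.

ooooo--oo--
oooo-oo--oo
ooo----oo-o
oo-oooo----

oo-oooo----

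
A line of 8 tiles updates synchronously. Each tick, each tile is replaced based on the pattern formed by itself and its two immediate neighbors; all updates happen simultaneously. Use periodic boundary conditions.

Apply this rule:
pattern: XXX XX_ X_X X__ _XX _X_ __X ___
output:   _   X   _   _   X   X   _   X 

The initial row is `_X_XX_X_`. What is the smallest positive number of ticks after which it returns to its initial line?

1

_X_XX_X_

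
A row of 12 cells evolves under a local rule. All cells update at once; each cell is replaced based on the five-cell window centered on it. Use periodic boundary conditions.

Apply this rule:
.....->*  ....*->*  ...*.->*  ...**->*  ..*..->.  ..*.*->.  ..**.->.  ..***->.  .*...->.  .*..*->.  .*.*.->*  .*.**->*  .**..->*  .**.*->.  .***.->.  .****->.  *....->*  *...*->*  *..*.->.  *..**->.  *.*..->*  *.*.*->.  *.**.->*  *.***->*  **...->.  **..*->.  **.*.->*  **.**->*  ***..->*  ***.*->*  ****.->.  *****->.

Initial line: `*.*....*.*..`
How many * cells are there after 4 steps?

.**.***.**..
*..**.****.*
*....**..***
*.***.*.....
count of *: 5

5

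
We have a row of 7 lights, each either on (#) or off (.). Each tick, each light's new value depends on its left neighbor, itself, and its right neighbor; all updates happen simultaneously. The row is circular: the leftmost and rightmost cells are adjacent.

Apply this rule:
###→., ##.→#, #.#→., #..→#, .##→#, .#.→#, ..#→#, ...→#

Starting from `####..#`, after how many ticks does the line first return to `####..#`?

2

...####
####..#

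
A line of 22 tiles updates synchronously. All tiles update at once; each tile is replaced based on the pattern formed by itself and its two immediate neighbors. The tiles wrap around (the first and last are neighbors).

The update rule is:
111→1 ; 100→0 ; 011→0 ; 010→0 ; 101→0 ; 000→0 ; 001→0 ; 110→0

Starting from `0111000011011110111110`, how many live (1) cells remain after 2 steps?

0010000000001100011100
0000000000000000001000
count of 1: 1

1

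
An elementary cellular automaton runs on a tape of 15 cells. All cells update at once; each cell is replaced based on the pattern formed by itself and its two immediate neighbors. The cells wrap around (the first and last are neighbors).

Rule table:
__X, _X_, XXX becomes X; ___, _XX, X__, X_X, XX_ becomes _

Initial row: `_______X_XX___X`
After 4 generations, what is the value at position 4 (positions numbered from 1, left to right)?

X

______XX_____XX
_____X______X__
____XX_____XX__
___X______X____
position 4 holds X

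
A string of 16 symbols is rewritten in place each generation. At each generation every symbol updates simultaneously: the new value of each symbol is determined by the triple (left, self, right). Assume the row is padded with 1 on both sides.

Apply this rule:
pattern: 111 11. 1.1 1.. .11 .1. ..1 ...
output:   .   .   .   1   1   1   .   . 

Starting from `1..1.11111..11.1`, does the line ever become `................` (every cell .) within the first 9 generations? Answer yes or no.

.1.1.1....1.1..1
.1.1.11...1.11.1
.1.1.1.1..1.1..1
.1.1.1.11.1.11.1
.1.1.1.1..1.1..1  (repeats generation 3; period 2)
generation 9: .1.1.1.1..1.1..1
generation 9 is .1.1.1.1..1.1..1, still not uniform .

no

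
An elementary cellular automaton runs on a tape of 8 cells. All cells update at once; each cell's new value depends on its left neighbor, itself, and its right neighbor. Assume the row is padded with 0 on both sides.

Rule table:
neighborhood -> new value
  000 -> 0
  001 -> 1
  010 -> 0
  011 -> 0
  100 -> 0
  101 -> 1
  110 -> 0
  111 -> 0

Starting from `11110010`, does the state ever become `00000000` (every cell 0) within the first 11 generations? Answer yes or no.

00000100
00001000
00010000
00100000
01000000
10000000
00000000
all cells are 0 at generation 7

yes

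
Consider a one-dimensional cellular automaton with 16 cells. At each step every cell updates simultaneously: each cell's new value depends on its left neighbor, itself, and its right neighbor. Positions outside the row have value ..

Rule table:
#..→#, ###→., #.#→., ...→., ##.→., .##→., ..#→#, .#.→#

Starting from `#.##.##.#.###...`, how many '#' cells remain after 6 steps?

4

#.......#....#..
##.....###..###.
..#...#...##...#
.###.###.#..#.##
#........####...
##......#....#..
count of #: 4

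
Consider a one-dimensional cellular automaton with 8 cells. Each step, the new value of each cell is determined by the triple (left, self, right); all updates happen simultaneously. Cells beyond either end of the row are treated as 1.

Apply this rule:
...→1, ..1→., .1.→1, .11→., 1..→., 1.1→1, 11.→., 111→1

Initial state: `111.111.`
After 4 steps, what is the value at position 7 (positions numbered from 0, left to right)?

11.1.1.1
1.11111.
.1.111.1
111.1.1.
position 7 holds .

.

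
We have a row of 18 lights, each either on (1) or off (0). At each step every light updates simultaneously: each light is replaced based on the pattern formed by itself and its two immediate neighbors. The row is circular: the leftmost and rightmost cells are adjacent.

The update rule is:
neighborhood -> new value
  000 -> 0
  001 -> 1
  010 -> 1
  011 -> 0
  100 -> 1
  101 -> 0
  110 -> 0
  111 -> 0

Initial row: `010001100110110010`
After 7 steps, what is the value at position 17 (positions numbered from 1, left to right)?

111010011000001111
000011100100010000
000100011110111000
001110100000000100
010000110000001110
111001001000010001
000111111100111010
position 17 holds 1

1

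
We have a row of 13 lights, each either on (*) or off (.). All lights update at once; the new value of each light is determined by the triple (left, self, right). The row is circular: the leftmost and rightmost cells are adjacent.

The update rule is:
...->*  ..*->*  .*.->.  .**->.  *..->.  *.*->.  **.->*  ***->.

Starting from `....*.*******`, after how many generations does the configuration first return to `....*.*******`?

26

.***........*
...*.*******.
***........*.
..*.*******..
**........*.*
.*.*******...
*........*.**
*.*******....
........*.***
.*******....*
.......*.***.
*******....*.
......*.***..
******....*.*
.....*.***...
*****....*.**
....*.***....
****....*.***
...*.***.....
***....*.****
..*.***......
**....*.*****
.*.***.......
*....*.******
*.***........
....*.*******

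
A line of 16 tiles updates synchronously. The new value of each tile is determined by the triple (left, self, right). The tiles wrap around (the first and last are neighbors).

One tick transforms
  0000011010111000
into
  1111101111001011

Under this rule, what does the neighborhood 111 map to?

At position 11 the neighborhood is 111; the next row has 0 there.

0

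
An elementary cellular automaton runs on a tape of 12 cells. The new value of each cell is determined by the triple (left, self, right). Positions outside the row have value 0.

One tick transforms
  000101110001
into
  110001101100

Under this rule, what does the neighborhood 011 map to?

At position 5 the neighborhood is 011; the next row has 1 there.

1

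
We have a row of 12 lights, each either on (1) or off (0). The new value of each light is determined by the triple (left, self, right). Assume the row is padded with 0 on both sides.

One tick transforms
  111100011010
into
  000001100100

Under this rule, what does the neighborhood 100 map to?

At position 4 the neighborhood is 100; the next row has 0 there.

0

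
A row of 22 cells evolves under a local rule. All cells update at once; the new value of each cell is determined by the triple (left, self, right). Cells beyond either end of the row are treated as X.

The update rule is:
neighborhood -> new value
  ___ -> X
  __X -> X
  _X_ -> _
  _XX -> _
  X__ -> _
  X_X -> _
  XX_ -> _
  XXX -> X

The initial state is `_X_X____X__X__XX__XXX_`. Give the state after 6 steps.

_____XXX__X__X___X_X__
_XXXX_X__X__X__XX____X
__XX____X__X__X___XXX_
_X___XXX__X__X__XX_X__
___XX_X__X__X__X_____X
_XX_____X__X__X__XXXX_

_XX_____X__X__X__XXXX_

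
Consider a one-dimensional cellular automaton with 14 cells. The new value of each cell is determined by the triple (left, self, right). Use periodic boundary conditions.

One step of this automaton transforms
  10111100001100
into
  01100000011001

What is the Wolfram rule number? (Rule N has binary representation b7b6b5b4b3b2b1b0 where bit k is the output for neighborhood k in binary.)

42

position 3: 111 → 0  (bit 7 = 0)
position 5: 110 → 0  (bit 6 = 0)
position 1: 101 → 1  (bit 5 = 1)
position 6: 100 → 0  (bit 4 = 0)
position 2: 011 → 1  (bit 3 = 1)
position 0: 010 → 0  (bit 2 = 0)
position 9: 001 → 1  (bit 1 = 1)
position 7: 000 → 0  (bit 0 = 0)
bits b7..b0 = 00101010 = 42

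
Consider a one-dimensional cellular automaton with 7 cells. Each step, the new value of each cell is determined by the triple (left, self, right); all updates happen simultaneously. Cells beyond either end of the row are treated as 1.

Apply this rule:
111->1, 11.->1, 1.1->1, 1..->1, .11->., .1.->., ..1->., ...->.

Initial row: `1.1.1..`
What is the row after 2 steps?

111.1.1

11.1.1.
111.1.1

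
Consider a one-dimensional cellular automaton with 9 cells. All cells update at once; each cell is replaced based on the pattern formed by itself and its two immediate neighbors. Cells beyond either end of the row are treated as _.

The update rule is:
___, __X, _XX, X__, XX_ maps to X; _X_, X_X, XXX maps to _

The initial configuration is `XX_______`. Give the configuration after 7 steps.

_XXXXXXX_

XXXXXXXXX
X_______X
_XXXXXXX_
XX_____XX
XXXXXXXXX  (repeats step 1; period 4)
step 7: _XXXXXXX_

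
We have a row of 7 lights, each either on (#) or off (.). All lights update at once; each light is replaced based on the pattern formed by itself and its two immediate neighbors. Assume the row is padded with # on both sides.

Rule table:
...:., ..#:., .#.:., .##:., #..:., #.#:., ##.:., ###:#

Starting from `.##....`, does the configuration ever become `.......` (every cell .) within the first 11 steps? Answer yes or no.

yes

.......
all cells are . at step 1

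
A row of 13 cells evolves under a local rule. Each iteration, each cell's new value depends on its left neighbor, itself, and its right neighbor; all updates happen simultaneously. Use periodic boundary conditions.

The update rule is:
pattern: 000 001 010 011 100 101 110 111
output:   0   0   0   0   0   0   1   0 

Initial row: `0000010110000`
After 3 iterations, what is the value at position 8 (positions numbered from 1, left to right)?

0000000010000
0000000000000
0000000000000
position 8 holds 0

0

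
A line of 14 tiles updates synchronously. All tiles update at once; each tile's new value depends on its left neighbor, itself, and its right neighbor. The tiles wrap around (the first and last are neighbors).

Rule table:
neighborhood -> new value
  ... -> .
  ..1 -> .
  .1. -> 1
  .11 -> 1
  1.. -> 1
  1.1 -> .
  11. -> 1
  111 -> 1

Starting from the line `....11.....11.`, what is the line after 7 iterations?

111.111111.111

....111....111
1...1111...111
11..11111..111
111.111111.111
111.111111.111  (fixed point — unchanged through iteration 7)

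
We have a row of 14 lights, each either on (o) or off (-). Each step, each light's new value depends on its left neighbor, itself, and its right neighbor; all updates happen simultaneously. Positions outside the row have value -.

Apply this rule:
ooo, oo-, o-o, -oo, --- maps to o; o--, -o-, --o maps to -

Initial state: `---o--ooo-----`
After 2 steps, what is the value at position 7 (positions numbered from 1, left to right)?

oo----ooo-oooo
oo-oo-oooooooo
position 7 holds o

o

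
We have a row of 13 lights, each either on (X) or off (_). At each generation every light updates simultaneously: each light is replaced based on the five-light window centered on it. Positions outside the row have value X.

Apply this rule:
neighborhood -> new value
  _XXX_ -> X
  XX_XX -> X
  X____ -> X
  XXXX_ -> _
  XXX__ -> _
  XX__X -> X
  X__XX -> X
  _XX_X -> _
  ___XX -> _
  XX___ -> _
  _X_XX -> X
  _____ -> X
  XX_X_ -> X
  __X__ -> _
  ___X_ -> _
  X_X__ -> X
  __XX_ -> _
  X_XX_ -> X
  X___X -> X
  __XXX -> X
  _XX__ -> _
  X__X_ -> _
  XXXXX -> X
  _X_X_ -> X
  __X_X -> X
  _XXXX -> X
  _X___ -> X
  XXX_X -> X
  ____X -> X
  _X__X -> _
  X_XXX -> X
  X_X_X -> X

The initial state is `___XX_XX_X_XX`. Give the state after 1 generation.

_X___XX_XXXXX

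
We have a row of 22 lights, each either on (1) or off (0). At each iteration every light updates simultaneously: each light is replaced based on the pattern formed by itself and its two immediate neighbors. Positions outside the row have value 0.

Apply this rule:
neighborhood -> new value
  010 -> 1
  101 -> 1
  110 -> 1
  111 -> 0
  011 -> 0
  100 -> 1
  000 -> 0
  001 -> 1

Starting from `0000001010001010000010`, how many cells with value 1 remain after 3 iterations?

13

iteration 1: 0000011111011111000111
iteration 2: 0000100001100001101001
iteration 3: 0001110010110010111111
count of 1: 13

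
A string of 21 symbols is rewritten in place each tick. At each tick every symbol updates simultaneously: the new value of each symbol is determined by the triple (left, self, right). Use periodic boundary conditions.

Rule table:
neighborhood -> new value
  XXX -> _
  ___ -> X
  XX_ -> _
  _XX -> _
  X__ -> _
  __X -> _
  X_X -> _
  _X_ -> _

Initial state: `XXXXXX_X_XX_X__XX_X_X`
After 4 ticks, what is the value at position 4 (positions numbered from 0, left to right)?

X

_____________________
XXXXXXXXXXXXXXXXXXXXX
_____________________  (repeats tick 1; period 2)
tick 4: XXXXXXXXXXXXXXXXXXXXX
position 4 holds X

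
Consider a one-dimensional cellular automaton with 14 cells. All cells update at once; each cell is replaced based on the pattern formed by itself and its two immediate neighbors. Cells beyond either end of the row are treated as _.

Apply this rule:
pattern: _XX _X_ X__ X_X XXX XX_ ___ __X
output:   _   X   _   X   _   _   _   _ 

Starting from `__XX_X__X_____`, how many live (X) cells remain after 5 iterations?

1

____XX__X_____
________X_____
________X_____  (fixed point — unchanged through iteration 5)
count of X: 1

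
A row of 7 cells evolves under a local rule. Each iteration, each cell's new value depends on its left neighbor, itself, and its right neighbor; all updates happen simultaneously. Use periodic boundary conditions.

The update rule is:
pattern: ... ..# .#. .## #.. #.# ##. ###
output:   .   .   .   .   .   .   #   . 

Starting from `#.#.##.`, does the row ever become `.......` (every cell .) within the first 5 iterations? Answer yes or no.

.....#.
.......
all cells are . at iteration 2

yes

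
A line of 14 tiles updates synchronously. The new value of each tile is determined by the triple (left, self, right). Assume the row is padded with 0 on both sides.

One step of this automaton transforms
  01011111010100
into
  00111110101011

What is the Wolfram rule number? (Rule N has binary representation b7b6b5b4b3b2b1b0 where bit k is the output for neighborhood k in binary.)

185

position 4: 111 → 1  (bit 7 = 1)
position 7: 110 → 0  (bit 6 = 0)
position 2: 101 → 1  (bit 5 = 1)
position 12: 100 → 1  (bit 4 = 1)
position 3: 011 → 1  (bit 3 = 1)
position 1: 010 → 0  (bit 2 = 0)
position 0: 001 → 0  (bit 1 = 0)
position 13: 000 → 1  (bit 0 = 1)
bits b7..b0 = 10111001 = 185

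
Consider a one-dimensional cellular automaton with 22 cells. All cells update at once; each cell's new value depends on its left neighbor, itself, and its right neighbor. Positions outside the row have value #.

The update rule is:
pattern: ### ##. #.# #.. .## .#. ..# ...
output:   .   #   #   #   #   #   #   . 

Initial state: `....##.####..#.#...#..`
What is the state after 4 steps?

#.###########.########

step 1: #..#####..#######.####
step 2: ####...####.....###...
step 3: ...##.##..##...##.##.#
step 4: #.###########.########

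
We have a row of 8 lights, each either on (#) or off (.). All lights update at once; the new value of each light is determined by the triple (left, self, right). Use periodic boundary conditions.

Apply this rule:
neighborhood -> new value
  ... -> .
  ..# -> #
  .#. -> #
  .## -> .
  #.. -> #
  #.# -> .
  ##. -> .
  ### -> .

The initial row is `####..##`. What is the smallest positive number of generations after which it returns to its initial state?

6

....##..
...#..#.
..######
##......
..#....#
####..##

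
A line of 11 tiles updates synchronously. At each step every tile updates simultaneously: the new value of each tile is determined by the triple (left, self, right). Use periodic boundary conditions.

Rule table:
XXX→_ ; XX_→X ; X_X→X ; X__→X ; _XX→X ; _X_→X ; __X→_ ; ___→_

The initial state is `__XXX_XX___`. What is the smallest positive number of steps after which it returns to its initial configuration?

7

__X_XXXXX__
__XXX___XX_
__X_XX__XXX
X_XXXXX_X_X
XXX___XXXXX
__XX__X____
__XXX_XX___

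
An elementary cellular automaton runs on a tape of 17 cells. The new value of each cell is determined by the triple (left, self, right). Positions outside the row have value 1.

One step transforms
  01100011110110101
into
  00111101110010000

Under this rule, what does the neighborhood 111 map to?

At position 7 the neighborhood is 111; the next row has 1 there.

1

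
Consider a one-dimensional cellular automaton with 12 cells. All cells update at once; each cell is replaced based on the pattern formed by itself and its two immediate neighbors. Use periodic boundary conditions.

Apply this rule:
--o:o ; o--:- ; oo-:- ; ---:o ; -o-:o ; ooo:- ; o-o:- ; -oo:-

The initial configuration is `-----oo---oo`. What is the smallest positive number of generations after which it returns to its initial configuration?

-oooo---oo--
o-----oo---o
--oooo---oo-
oo-----oo---
---oooo---oo
-oo-----oo--
o---oooo---o
--oo-----oo-
oo---oooo---
---oo-----oo
-oo---oooo--
o---oo-----o
--oo---oooo-
oo---oo-----
---oo---oooo
-oo---oo----
o---oo---ooo
--oo---oo---
oo---oo---oo
---oo---oo--
ooo---oo---o
----oo---oo-
oooo---oo---
-----oo---oo

24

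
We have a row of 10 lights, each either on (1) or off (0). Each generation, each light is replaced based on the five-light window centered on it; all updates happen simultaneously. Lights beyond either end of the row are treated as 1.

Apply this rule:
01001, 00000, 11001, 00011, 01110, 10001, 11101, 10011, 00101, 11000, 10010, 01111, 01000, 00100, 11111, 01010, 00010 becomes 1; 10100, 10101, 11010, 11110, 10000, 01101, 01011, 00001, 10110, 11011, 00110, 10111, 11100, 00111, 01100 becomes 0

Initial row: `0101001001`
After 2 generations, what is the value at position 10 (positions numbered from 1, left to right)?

0

0010111110
1110011010
position 10 holds 0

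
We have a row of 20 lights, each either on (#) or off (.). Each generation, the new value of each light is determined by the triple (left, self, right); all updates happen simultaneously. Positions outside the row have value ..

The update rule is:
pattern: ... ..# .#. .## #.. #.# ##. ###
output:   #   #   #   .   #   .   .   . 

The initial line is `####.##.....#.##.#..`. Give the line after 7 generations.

.......######....###

generation 1: .......######....###
generation 2: #######......####...
generation 3: .......######....###  (repeats generation 1; period 2)
generation 7: .......######....###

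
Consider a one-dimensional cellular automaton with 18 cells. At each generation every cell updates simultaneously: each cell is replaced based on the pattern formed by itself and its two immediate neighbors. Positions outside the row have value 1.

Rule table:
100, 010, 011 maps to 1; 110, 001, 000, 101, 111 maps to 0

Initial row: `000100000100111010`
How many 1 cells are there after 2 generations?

100110000110100010
010101000100110010
count of 1: 7

7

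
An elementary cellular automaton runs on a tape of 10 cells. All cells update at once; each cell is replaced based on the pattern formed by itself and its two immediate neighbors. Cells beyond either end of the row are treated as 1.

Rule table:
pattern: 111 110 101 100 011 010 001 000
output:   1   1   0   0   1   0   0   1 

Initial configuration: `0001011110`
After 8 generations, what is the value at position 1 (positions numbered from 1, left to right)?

0

generation 1: 0100011110
generation 2: 0001011110  (repeats generation 0; period 2)
generation 8: 0001011110
position 1 holds 0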